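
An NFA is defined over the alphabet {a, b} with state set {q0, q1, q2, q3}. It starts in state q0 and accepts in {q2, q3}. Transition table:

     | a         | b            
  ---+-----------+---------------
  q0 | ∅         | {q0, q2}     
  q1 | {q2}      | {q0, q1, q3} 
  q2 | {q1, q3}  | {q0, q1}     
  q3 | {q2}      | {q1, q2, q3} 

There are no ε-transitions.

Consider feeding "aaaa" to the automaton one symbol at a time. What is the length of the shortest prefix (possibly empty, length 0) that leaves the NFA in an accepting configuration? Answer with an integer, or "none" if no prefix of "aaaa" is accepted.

none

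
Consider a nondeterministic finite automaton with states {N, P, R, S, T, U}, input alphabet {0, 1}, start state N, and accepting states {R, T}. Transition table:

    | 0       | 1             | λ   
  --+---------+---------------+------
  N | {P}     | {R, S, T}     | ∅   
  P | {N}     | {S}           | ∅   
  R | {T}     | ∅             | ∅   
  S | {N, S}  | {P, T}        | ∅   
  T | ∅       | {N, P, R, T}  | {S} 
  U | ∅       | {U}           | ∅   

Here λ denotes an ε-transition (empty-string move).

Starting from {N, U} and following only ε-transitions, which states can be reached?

Begin with {N, U}.
No ε-moves leave this set, so the closure equals the set itself.

{N, U}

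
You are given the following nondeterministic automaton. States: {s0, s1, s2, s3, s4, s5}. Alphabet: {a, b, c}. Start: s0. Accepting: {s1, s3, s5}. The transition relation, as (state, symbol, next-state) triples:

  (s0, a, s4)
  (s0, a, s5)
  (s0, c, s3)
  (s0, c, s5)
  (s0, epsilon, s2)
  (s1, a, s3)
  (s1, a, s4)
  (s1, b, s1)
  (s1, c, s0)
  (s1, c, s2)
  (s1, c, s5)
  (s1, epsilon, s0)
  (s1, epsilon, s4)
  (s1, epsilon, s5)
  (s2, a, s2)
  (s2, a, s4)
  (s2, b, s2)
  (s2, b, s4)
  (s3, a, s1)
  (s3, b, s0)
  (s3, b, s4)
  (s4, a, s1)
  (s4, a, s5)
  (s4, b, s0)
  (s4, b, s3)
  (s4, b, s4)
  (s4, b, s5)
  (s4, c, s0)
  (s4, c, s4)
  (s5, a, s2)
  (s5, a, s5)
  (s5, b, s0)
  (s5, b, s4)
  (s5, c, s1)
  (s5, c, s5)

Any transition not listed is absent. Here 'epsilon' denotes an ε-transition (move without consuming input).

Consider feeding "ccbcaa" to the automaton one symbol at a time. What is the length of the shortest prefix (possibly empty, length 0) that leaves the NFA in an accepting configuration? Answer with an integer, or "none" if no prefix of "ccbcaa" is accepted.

Start: ε-closure({s0}) = {s0, s2}.
Read 'c': {s0, s2} → {s3, s5}.
None of the earlier sets intersect F, but {s3, s5} does.

1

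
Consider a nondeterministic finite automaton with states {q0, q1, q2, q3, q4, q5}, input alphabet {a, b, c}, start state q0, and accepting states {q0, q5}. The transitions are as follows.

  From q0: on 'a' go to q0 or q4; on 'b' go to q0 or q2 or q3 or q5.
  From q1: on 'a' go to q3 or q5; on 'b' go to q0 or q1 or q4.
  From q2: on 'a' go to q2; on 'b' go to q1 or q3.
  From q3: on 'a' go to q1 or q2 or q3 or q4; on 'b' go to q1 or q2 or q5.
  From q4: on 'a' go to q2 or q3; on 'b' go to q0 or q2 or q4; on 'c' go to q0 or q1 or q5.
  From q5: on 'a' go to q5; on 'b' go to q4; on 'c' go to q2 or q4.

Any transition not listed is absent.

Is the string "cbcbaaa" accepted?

No

Start in {q0}.
Read 'c': {q0} → ∅.
The set is empty and remains empty for the remaining 6 symbols.
The final set ∅ contains no accepting state.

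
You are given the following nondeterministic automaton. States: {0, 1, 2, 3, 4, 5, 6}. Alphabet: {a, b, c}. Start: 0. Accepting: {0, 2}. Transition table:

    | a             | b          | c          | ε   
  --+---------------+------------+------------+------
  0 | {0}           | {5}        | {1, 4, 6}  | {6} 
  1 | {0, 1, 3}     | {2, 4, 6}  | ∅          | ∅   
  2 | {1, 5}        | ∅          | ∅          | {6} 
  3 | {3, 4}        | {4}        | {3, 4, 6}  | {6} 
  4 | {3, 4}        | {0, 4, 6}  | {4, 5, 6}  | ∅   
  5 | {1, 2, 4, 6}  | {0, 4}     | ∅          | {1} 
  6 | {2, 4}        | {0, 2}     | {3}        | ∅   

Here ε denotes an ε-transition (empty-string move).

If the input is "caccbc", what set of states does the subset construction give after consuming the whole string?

{1, 3, 4, 5, 6}

Start: ε-closure({0}) = {0, 6}.
Read 'c': {0, 6} → {1, 3, 4, 6}.
Read 'a': {1, 3, 4, 6} → {0, 1, 2, 3, 4, 6}.
Read 'c': {0, 1, 2, 3, 4, 6} → {1, 3, 4, 5, 6}.
Read 'c': {1, 3, 4, 5, 6} → {1, 3, 4, 5, 6}.
Read 'b': {1, 3, 4, 5, 6} → {0, 2, 4, 6}.
Read 'c': {0, 2, 4, 6} → {1, 3, 4, 5, 6}.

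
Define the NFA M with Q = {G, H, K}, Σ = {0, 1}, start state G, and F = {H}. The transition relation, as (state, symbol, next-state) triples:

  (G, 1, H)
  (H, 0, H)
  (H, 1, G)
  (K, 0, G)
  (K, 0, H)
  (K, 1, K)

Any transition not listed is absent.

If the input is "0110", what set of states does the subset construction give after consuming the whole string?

Start in {G}.
Read '0': {G} → ∅.
The set is empty and remains empty for the remaining 3 symbols.

∅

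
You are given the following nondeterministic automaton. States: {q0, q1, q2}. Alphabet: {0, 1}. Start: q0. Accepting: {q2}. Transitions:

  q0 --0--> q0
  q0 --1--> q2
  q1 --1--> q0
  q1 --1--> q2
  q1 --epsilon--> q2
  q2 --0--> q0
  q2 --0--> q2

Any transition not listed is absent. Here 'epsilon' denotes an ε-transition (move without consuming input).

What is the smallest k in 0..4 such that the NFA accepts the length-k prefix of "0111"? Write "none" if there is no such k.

2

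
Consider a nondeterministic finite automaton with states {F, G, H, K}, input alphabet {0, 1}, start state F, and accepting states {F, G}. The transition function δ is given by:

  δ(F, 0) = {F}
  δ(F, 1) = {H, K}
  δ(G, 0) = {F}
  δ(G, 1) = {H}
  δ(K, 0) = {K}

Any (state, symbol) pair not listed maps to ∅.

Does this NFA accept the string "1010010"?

No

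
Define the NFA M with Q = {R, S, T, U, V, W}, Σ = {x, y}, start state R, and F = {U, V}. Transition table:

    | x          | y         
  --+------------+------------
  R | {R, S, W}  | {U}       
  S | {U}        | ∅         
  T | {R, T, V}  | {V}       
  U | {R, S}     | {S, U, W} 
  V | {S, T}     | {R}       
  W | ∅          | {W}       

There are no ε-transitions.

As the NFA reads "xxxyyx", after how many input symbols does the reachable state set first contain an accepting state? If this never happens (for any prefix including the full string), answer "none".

2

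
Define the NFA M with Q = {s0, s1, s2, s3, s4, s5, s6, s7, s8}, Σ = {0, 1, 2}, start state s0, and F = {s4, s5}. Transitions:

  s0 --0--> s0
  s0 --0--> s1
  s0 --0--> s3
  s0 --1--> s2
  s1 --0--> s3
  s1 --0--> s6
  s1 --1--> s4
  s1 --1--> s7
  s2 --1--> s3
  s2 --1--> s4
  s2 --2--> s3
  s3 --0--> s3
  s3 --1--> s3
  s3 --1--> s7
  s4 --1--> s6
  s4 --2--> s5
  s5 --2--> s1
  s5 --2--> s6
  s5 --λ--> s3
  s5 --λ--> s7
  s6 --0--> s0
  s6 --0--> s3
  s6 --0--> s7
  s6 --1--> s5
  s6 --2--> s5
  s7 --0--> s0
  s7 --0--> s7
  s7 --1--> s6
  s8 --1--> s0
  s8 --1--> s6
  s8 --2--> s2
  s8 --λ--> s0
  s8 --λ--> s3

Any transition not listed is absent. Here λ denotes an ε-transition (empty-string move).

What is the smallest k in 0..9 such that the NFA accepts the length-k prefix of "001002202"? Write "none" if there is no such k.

3

Start in {s0}.
Read '0': s0→{s0, s1, s3}; now {s0, s1, s3}.
Read '0': s0→{s0, s1, s3}, s1→{s3, s6}, s3→{s3}; now {s0, s1, s3, s6}.
Read '1': s0→{s2}, s1→{s4, s7}, s3→{s3, s7}, s6→{s5}; now {s2, s3, s4, s5, s7}.
None of the earlier sets intersect F, but {s2, s3, s4, s5, s7} does.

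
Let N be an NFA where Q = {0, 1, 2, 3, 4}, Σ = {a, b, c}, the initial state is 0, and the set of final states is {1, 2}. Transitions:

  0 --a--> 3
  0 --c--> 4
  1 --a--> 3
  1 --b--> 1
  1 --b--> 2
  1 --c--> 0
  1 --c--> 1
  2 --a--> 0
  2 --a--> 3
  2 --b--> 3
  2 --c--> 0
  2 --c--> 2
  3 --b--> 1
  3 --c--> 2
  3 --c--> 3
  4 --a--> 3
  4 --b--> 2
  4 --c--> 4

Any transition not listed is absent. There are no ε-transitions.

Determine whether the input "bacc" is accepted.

Start in {0}.
Read 'b': {0} → ∅.
The set is empty and remains empty for the remaining 3 symbols.
The final set ∅ contains no accepting state.

No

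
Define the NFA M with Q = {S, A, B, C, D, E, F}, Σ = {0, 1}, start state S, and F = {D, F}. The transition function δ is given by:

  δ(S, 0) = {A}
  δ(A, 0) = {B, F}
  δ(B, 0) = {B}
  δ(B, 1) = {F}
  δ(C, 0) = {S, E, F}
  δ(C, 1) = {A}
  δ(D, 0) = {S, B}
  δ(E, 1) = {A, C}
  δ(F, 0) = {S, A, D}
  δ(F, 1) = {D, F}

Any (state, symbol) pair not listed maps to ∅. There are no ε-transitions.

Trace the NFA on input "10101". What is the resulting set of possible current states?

Start in {S}.
Read '1': S→∅; now ∅.
The set is empty and remains empty for the remaining 4 symbols.

∅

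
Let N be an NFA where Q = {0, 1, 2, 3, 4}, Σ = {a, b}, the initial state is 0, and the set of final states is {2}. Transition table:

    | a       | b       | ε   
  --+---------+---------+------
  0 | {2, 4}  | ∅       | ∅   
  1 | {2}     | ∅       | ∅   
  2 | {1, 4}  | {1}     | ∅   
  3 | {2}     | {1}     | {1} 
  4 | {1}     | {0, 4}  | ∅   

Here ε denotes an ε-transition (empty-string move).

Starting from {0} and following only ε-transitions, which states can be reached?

{0}

Begin with {0}.
No ε-moves leave this set, so the closure equals the set itself.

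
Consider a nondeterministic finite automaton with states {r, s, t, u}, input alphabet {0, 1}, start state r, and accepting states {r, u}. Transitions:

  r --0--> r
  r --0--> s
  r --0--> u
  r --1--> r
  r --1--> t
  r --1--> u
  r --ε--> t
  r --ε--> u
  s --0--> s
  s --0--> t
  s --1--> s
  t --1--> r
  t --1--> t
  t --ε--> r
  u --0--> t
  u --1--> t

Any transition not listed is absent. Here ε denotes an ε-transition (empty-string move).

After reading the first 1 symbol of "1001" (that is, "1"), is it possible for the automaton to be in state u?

Yes

Start: ε-closure({r}) = {r, t, u}.
Read '1': {r, t, u} → {r, t, u}.
State u is in {r, t, u}.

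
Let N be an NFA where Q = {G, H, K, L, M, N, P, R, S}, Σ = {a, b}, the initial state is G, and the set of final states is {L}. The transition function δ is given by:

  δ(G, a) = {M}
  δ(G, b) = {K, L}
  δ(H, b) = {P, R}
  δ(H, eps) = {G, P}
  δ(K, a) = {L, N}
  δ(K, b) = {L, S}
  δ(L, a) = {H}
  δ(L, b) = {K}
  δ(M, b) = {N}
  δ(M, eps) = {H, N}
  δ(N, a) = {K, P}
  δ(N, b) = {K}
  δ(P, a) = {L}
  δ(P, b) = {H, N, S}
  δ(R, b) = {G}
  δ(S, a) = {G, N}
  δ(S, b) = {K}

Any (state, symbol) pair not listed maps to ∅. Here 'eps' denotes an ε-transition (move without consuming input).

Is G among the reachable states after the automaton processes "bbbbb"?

No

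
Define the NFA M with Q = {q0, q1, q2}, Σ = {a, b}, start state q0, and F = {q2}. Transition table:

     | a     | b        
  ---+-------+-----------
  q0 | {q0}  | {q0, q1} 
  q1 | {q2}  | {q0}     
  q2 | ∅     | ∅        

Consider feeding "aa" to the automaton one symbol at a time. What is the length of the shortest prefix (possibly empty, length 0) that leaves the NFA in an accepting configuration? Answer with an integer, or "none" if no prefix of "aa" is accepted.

Start in {q0}.
Read 'a': q0→{q0}; now {q0}.
Read 'a': q0→{q0}; now {q0}.
No reachable set along the way intersects F.

none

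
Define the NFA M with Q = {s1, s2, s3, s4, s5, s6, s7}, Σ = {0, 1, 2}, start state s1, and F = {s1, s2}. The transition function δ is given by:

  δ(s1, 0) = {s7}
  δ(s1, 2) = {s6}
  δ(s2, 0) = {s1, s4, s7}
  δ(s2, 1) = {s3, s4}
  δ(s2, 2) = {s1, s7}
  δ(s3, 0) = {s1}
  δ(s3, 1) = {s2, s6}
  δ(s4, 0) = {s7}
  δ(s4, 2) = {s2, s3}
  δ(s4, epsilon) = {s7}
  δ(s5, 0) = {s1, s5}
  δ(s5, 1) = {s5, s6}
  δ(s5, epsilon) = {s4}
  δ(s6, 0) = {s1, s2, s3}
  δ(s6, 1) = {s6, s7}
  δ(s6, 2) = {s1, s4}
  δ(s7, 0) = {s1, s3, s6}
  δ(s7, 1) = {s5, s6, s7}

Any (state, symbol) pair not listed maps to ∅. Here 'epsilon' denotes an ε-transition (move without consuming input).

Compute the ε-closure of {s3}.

Begin with {s3}.
No ε-moves leave this set, so the closure equals the set itself.

{s3}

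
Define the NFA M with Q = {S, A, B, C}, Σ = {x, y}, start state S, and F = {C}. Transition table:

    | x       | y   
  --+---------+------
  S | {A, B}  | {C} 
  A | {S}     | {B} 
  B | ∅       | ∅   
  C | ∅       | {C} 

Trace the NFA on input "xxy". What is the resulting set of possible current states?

{C}

Start in {S}.
Read 'x': {S} → {A, B}.
Read 'x': {A, B} → {S}.
Read 'y': {S} → {C}.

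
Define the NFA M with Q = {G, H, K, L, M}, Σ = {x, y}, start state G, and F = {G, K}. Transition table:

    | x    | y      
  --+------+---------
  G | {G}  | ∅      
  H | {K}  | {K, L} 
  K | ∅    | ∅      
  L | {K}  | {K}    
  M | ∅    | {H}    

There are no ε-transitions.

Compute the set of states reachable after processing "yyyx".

Start in {G}.
Read 'y': G→∅; now ∅.
The set is empty and remains empty for the remaining 3 symbols.

∅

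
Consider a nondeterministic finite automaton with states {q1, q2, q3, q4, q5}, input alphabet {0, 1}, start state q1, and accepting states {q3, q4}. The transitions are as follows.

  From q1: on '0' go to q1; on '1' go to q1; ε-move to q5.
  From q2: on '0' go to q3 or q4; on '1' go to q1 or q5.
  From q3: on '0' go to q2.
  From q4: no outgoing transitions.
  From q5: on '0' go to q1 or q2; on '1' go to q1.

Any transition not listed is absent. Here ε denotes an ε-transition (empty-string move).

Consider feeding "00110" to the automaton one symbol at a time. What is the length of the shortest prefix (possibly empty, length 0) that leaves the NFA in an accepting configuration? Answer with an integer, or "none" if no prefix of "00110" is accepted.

Start: ε-closure({q1}) = {q1, q5}.
Read '0': q1→{q1}, q5→{q1, q2}; union {q1, q2}; ε-closure = {q1, q2, q5}.
Read '0': q1→{q1}, q2→{q3, q4}, q5→{q1, q2}; union {q1, q2, q3, q4}; ε-closure = {q1, q2, q3, q4, q5}.
None of the earlier sets intersect F, but {q1, q2, q3, q4, q5} does.

2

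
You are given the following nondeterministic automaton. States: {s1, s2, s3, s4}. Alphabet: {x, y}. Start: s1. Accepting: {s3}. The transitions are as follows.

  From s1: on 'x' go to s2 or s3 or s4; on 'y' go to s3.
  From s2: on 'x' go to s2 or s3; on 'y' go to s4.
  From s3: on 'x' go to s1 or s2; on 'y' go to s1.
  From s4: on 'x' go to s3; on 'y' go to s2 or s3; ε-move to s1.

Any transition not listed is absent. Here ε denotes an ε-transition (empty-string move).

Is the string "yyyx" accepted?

Start in {s1}.
Read 'y': {s1} → {s3}.
Read 'y': {s3} → {s1}.
Read 'y': {s1} → {s3}.
Read 'x': {s3} → {s1, s2}.
The final set {s1, s2} contains no accepting state.

No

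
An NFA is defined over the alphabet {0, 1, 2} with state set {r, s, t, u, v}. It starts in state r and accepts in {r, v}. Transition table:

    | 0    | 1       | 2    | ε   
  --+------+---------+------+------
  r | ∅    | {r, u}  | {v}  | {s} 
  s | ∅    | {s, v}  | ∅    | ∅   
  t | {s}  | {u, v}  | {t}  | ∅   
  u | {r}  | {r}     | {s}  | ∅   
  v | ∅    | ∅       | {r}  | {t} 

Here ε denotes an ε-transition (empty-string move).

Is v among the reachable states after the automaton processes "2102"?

Start: ε-closure({r}) = {r, s}.
Read '2': {r, s} → {t, v}.
Read '1': {t, v} → {t, u, v}.
Read '0': {t, u, v} → {r, s}.
Read '2': {r, s} → {t, v}.
State v is in {t, v}.

Yes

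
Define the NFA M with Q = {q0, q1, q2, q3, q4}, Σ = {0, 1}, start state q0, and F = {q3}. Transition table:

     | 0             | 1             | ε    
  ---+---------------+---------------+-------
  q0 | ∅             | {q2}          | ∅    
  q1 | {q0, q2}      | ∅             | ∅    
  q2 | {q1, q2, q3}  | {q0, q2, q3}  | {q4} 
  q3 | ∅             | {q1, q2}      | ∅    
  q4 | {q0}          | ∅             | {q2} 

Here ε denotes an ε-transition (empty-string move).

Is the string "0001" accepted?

No

Start in {q0}.
Read '0': q0→∅; now ∅.
The set is empty and remains empty for the remaining 3 symbols.
The final set ∅ contains no accepting state.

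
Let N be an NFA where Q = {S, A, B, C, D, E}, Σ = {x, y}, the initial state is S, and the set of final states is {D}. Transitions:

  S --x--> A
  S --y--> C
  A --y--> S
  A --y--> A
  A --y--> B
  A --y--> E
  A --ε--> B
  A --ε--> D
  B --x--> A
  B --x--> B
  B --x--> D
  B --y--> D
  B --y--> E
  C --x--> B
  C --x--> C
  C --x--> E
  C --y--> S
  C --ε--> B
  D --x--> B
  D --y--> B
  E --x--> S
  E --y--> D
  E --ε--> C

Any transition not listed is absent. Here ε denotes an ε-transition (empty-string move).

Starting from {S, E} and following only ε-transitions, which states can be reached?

{S, B, C, E}

Begin with {S, E}.
ε-move E → C; add C.
ε-move C → B; add B.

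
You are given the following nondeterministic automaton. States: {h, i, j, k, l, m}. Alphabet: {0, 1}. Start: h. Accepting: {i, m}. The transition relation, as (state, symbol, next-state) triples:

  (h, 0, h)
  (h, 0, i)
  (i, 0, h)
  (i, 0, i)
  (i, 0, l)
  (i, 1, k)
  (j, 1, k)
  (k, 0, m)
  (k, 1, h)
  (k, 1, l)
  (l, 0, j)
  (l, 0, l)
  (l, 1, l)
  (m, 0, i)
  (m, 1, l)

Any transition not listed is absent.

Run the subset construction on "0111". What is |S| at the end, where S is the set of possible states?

1

Start in {h}.
Read '0': h→{h, i}; now {h, i}.
Read '1': h→∅, i→{k}; now {k}.
Read '1': k→{h, l}; now {h, l}.
Read '1': h→∅, l→{l}; now {l}.
That set has 1 state.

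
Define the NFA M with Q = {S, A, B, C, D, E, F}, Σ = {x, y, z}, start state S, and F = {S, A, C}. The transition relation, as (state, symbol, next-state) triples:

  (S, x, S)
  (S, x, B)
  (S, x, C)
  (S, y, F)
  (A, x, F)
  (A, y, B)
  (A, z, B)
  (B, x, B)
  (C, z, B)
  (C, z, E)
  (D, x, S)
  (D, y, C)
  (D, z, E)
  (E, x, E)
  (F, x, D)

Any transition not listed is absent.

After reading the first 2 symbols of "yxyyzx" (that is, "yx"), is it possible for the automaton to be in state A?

Start in {S}.
Read 'y': {S} → {F}.
Read 'x': {F} → {D}.
State A is not in {D}.

No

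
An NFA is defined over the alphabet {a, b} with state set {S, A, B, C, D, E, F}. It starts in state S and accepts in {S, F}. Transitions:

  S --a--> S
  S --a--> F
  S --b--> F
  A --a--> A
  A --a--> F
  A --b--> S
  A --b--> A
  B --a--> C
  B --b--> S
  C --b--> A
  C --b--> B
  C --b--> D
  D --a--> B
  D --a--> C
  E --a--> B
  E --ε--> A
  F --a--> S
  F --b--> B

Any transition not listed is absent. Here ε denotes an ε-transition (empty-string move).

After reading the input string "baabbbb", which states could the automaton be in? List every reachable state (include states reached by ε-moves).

{B, F}

Start in {S}.
Read 'b': S→{F}; now {F}.
Read 'a': F→{S}; now {S}.
Read 'a': S→{S, F}; now {S, F}.
Read 'b': S→{F}, F→{B}; now {B, F}.
Read 'b': B→{S}, F→{B}; now {S, B}.
Read 'b': S→{F}, B→{S}; now {S, F}.
Read 'b': S→{F}, F→{B}; now {B, F}.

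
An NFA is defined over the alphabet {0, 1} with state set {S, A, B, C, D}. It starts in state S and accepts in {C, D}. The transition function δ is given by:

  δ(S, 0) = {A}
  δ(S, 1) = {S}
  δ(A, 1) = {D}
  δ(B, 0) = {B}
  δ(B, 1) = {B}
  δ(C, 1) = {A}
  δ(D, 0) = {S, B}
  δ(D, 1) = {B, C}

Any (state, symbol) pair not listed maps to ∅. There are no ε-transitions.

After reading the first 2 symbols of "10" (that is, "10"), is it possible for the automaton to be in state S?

Start in {S}.
Read '1': {S} → {S}.
Read '0': {S} → {A}.
State S is not in {A}.

No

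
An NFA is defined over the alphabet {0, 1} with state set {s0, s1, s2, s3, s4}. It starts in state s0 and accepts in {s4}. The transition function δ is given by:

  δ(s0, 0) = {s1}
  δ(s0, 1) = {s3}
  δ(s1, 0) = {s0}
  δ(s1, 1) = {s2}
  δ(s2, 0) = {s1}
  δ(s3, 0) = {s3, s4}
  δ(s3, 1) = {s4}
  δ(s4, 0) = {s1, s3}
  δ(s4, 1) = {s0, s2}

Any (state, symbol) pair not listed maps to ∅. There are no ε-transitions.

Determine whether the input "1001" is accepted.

Yes

Start in {s0}.
Read '1': s0→{s3}; now {s3}.
Read '0': s3→{s3, s4}; now {s3, s4}.
Read '0': s3→{s3, s4}, s4→{s1, s3}; now {s1, s3, s4}.
Read '1': s1→{s2}, s3→{s4}, s4→{s0, s2}; now {s0, s2, s4}.
The final set {s0, s2, s4} contains the accepting state s4.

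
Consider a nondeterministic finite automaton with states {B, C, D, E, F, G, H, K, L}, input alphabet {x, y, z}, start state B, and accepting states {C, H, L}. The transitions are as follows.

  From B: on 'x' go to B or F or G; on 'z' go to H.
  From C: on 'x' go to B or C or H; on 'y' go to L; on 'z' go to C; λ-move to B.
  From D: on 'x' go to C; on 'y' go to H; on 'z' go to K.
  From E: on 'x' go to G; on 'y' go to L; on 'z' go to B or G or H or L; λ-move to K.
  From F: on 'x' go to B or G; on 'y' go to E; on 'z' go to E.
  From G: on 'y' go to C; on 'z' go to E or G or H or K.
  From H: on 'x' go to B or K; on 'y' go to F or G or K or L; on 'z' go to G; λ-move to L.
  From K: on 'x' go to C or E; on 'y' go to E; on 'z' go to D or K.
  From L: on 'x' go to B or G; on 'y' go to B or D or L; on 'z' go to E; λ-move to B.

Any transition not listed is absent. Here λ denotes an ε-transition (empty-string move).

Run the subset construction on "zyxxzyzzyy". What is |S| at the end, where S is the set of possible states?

9

Start in {B}.
Read 'z': B→{H}; union {H}; ε-closure = {B, H, L}.
Read 'y': B→∅, H→{F, G, K, L}, L→{B, D, L}; now {B, D, F, G, K, L}.
Read 'x': B→{B, F, G}, D→{C}, F→{B, G}, G→∅, K→{C, E}, L→{B, G}; union {B, C, E, F, G}; ε-closure = {B, C, E, F, G, K}.
Read 'x': B→{B, F, G}, C→{B, C, H}, E→{G}, F→{B, G}, G→∅, K→{C, E}; union {B, C, E, F, G, H}; ε-closure = {B, C, E, F, G, H, K, L}.
Read 'z': B→{H}, C→{C}, E→{B, G, H, L}, F→{E}, G→{E, G, H, K}, H→{G}, K→{D, K}, L→{E}; now {B, C, D, E, G, H, K, L}.
Read 'y': B→∅, C→{L}, D→{H}, E→{L}, G→{C}, H→{F, G, K, L}, K→{E}, L→{B, D, L}; now {B, C, D, E, F, G, H, K, L}.
Read 'z': B→{H}, C→{C}, D→{K}, E→{B, G, H, L}, F→{E}, G→{E, G, H, K}, H→{G}, K→{D, K}, L→{E}; now {B, C, D, E, G, H, K, L}.
Read 'z': B→{H}, C→{C}, D→{K}, E→{B, G, H, L}, G→{E, G, H, K}, H→{G}, K→{D, K}, L→{E}; now {B, C, D, E, G, H, K, L}.
Read 'y': B→∅, C→{L}, D→{H}, E→{L}, G→{C}, H→{F, G, K, L}, K→{E}, L→{B, D, L}; now {B, C, D, E, F, G, H, K, L}.
Read 'y': B→∅, C→{L}, D→{H}, E→{L}, F→{E}, G→{C}, H→{F, G, K, L}, K→{E}, L→{B, D, L}; now {B, C, D, E, F, G, H, K, L}.
That set has 9 states.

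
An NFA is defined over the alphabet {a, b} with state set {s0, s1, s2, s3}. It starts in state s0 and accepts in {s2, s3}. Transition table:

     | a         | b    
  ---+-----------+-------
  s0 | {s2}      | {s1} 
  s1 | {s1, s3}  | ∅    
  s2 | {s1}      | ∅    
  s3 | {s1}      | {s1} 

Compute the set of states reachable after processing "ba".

Start in {s0}.
Read 'b': s0→{s1}; now {s1}.
Read 'a': s1→{s1, s3}; now {s1, s3}.

{s1, s3}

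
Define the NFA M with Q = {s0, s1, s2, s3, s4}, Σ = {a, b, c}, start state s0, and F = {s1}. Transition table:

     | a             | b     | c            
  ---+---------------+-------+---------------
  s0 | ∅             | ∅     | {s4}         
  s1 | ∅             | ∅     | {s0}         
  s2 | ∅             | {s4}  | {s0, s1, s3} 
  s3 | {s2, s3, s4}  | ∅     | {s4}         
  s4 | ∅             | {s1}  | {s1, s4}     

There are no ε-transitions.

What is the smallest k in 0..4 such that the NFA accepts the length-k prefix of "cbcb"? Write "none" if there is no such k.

2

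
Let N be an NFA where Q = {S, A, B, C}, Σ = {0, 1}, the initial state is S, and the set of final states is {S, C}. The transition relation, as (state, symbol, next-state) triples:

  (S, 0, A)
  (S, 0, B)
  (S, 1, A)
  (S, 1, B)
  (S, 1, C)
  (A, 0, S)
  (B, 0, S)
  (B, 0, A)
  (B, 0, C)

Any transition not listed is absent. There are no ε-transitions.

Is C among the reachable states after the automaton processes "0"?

Start in {S}.
Read '0': {S} → {A, B}.
State C is not in {A, B}.

No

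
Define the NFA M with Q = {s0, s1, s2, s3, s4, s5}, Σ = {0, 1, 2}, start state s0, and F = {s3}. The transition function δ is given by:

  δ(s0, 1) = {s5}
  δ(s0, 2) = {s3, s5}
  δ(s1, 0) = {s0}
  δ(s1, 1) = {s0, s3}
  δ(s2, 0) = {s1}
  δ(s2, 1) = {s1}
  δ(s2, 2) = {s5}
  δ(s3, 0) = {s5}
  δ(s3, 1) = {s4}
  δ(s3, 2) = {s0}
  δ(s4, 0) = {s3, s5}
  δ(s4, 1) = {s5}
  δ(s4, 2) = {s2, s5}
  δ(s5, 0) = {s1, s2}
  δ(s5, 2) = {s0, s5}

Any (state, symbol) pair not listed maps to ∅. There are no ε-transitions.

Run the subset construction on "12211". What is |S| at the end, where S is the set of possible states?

Start in {s0}.
Read '1': s0→{s5}; now {s5}.
Read '2': s5→{s0, s5}; now {s0, s5}.
Read '2': s0→{s3, s5}, s5→{s0, s5}; now {s0, s3, s5}.
Read '1': s0→{s5}, s3→{s4}, s5→∅; now {s4, s5}.
Read '1': s4→{s5}, s5→∅; now {s5}.
That set has 1 state.

1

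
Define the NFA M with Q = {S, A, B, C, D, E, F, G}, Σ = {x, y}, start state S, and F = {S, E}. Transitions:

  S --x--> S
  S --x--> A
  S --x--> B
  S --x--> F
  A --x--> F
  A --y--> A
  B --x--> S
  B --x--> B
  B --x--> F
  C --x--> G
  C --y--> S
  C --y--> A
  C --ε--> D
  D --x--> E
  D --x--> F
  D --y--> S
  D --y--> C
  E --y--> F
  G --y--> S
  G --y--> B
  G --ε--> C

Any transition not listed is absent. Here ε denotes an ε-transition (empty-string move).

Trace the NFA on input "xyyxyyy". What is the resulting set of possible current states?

Start in {S}.
Read 'x': S→{S, A, B, F}; now {S, A, B, F}.
Read 'y': S→∅, A→{A}, B→∅, F→∅; now {A}.
Read 'y': A→{A}; now {A}.
Read 'x': A→{F}; now {F}.
Read 'y': F→∅; now ∅.
The set is empty and remains empty for the remaining 2 symbols.

∅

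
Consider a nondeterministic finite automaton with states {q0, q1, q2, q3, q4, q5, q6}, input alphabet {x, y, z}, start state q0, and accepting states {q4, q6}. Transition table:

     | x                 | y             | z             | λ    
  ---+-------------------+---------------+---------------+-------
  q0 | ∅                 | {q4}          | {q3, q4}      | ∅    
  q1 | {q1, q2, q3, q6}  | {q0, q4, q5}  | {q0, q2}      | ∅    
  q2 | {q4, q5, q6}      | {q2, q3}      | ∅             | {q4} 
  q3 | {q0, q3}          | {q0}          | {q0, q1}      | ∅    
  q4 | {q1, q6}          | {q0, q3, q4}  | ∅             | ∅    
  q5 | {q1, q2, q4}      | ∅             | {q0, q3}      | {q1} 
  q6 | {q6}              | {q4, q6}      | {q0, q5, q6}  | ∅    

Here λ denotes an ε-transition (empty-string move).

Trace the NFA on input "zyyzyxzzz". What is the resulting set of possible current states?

{q0, q1, q2, q3, q4, q5, q6}

Start in {q0}.
Read 'z': q0→{q3, q4}; now {q3, q4}.
Read 'y': q3→{q0}, q4→{q0, q3, q4}; now {q0, q3, q4}.
Read 'y': q0→{q4}, q3→{q0}, q4→{q0, q3, q4}; now {q0, q3, q4}.
Read 'z': q0→{q3, q4}, q3→{q0, q1}, q4→∅; now {q0, q1, q3, q4}.
Read 'y': q0→{q4}, q1→{q0, q4, q5}, q3→{q0}, q4→{q0, q3, q4}; union {q0, q3, q4, q5}; ε-closure = {q0, q1, q3, q4, q5}.
Read 'x': q0→∅, q1→{q1, q2, q3, q6}, q3→{q0, q3}, q4→{q1, q6}, q5→{q1, q2, q4}; now {q0, q1, q2, q3, q4, q6}.
Read 'z': q0→{q3, q4}, q1→{q0, q2}, q2→∅, q3→{q0, q1}, q4→∅, q6→{q0, q5, q6}; now {q0, q1, q2, q3, q4, q5, q6}.
Read 'z': q0→{q3, q4}, q1→{q0, q2}, q2→∅, q3→{q0, q1}, q4→∅, q5→{q0, q3}, q6→{q0, q5, q6}; now {q0, q1, q2, q3, q4, q5, q6}.
Read 'z': q0→{q3, q4}, q1→{q0, q2}, q2→∅, q3→{q0, q1}, q4→∅, q5→{q0, q3}, q6→{q0, q5, q6}; now {q0, q1, q2, q3, q4, q5, q6}.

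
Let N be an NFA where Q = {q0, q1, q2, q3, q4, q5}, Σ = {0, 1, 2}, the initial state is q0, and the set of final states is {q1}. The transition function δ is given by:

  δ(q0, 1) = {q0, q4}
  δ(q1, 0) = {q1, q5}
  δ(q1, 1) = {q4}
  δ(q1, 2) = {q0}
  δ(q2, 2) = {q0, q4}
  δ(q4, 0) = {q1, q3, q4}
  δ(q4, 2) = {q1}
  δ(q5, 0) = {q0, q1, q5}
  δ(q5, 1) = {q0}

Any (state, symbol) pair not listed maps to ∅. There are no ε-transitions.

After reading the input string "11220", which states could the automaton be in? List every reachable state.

∅

Start in {q0}.
Read '1': {q0} → {q0, q4}.
Read '1': {q0, q4} → {q0, q4}.
Read '2': {q0, q4} → {q1}.
Read '2': {q1} → {q0}.
Read '0': {q0} → ∅.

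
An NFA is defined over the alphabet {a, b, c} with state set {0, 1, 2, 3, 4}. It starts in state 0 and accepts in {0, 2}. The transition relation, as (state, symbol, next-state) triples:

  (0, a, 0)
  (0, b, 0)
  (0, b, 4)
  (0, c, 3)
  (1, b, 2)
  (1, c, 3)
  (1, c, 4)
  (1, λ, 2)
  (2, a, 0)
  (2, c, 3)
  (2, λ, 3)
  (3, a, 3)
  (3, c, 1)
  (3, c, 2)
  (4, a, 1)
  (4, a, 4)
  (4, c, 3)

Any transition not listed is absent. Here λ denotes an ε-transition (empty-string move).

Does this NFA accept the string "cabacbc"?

Start in {0}.
Read 'c': {0} → {3}.
Read 'a': {3} → {3}.
Read 'b': {3} → ∅.
The set is empty and remains empty for the remaining 4 symbols.
The final set ∅ contains no accepting state.

No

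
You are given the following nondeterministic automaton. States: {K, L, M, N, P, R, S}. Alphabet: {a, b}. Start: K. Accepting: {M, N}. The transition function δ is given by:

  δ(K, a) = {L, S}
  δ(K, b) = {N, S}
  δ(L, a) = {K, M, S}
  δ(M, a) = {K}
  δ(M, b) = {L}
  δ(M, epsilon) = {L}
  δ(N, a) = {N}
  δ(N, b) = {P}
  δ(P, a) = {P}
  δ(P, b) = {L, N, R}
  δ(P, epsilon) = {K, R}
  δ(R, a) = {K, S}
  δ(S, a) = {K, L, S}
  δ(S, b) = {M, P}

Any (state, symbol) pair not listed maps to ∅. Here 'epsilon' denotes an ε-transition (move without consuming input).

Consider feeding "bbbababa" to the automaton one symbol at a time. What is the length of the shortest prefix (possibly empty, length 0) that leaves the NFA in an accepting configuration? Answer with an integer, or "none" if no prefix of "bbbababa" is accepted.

Start in {K}.
Read 'b': K→{N, S}; now {N, S}.
None of the earlier sets intersect F, but {N, S} does.

1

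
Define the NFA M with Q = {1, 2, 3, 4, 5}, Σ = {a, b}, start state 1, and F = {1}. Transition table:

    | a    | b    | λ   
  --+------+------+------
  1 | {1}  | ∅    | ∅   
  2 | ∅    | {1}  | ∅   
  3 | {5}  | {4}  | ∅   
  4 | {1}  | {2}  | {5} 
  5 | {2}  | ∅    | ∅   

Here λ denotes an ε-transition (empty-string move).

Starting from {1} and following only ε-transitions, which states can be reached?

{1}

Begin with {1}.
No ε-moves leave this set, so the closure equals the set itself.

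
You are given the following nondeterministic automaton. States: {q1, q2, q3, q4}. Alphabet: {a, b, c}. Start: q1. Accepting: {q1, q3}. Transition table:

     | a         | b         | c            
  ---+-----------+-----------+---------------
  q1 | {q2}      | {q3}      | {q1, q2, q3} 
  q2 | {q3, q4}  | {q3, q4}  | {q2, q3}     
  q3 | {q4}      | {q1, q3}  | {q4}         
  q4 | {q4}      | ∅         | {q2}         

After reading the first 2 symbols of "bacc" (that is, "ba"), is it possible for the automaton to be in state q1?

No

Start in {q1}.
Read 'b': q1→{q3}; now {q3}.
Read 'a': q3→{q4}; now {q4}.
State q1 is not in {q4}.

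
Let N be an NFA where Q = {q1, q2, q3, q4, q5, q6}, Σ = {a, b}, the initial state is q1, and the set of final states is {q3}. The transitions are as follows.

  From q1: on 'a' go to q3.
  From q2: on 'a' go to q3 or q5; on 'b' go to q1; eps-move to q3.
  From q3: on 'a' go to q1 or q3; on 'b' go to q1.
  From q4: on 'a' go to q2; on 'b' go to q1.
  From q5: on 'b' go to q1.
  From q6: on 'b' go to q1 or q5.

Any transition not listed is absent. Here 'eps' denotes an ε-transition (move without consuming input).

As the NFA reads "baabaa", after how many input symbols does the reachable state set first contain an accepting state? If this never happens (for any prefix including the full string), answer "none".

Start in {q1}.
Read 'b': {q1} → ∅.
The set is empty and remains empty for the remaining 5 symbols.
No reachable set along the way intersects F.

none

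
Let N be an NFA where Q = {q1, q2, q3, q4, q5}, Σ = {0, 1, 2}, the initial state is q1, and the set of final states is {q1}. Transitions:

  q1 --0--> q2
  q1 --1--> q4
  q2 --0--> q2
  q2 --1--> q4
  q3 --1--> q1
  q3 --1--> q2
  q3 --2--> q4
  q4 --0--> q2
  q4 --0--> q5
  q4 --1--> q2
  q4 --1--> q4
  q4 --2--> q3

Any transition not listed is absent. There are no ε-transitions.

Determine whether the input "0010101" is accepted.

No

Start in {q1}.
Read '0': {q1} → {q2}.
Read '0': {q2} → {q2}.
Read '1': {q2} → {q4}.
Read '0': {q4} → {q2, q5}.
Read '1': {q2, q5} → {q4}.
Read '0': {q4} → {q2, q5}.
Read '1': {q2, q5} → {q4}.
The final set {q4} contains no accepting state.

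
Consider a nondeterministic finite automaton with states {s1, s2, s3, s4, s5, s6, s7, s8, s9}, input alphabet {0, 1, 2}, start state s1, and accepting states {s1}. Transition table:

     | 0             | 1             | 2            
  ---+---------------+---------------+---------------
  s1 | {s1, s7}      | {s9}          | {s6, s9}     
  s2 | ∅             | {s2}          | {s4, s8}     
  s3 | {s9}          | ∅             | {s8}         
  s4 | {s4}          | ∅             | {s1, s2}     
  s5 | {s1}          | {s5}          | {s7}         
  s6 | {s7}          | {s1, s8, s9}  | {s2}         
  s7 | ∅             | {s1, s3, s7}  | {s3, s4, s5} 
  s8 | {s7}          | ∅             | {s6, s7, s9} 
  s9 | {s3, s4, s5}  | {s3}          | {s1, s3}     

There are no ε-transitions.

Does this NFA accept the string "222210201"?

Start in {s1}.
Read '2': {s1} → {s6, s9}.
Read '2': {s6, s9} → {s1, s2, s3}.
Read '2': {s1, s2, s3} → {s4, s6, s8, s9}.
Read '2': {s4, s6, s8, s9} → {s1, s2, s3, s6, s7, s9}.
Read '1': {s1, s2, s3, s6, s7, s9} → {s1, s2, s3, s7, s8, s9}.
Read '0': {s1, s2, s3, s7, s8, s9} → {s1, s3, s4, s5, s7, s9}.
Read '2': {s1, s3, s4, s5, s7, s9} → {s1, s2, s3, s4, s5, s6, s7, s8, s9}.
Read '0': {s1, s2, s3, s4, s5, s6, s7, s8, s9} → {s1, s3, s4, s5, s7, s9}.
Read '1': {s1, s3, s4, s5, s7, s9} → {s1, s3, s5, s7, s9}.
The final set {s1, s3, s5, s7, s9} contains the accepting state s1.

Yes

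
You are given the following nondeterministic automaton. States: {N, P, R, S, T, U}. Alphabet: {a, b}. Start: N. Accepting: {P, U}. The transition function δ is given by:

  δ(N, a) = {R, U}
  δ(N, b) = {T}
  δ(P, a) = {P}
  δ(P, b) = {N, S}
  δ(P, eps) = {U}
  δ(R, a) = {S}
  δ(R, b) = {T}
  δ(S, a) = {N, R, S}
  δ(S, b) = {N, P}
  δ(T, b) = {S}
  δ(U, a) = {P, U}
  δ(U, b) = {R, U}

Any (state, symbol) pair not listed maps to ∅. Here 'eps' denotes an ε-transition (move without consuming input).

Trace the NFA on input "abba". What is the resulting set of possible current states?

Start in {N}.
Read 'a': {N} → {R, U}.
Read 'b': {R, U} → {R, T, U}.
Read 'b': {R, T, U} → {R, S, T, U}.
Read 'a': {R, S, T, U} → {N, P, R, S, U}.

{N, P, R, S, U}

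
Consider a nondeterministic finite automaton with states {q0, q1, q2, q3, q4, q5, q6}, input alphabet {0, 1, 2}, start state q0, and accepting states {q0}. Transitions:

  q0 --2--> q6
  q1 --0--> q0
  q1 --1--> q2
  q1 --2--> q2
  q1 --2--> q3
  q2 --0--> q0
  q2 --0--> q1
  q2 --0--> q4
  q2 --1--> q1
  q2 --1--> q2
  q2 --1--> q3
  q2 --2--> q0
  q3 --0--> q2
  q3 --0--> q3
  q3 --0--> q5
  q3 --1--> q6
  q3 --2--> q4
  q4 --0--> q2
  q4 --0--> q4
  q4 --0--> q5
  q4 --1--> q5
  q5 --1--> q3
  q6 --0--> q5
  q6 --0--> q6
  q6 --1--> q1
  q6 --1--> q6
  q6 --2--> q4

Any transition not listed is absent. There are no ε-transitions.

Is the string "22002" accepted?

Start in {q0}.
Read '2': q0→{q6}; now {q6}.
Read '2': q6→{q4}; now {q4}.
Read '0': q4→{q2, q4, q5}; now {q2, q4, q5}.
Read '0': q2→{q0, q1, q4}, q4→{q2, q4, q5}, q5→∅; now {q0, q1, q2, q4, q5}.
Read '2': q0→{q6}, q1→{q2, q3}, q2→{q0}, q4→∅, q5→∅; now {q0, q2, q3, q6}.
The final set {q0, q2, q3, q6} contains the accepting state q0.

Yes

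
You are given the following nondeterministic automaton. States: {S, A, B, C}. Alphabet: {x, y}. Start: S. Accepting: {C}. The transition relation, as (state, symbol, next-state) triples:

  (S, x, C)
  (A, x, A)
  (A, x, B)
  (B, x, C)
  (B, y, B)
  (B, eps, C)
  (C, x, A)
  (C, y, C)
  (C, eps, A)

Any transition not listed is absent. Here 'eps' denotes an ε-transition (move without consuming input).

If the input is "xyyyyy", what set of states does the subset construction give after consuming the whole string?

{A, C}

Start in {S}.
Read 'x': S→{C}; union {C}; ε-closure = {A, C}.
Read 'y': A→∅, C→{C}; union {C}; ε-closure = {A, C}.
Read 'y': A→∅, C→{C}; union {C}; ε-closure = {A, C}.
Read 'y': A→∅, C→{C}; union {C}; ε-closure = {A, C}.
Read 'y': A→∅, C→{C}; union {C}; ε-closure = {A, C}.
Read 'y': A→∅, C→{C}; union {C}; ε-closure = {A, C}.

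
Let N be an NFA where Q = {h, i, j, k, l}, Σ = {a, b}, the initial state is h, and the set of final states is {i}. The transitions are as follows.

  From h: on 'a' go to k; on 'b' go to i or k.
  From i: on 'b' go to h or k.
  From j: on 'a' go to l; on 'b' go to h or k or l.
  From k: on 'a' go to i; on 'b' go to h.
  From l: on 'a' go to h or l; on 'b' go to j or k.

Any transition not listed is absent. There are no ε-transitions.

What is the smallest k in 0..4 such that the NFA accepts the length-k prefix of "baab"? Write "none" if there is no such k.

1

Start in {h}.
Read 'b': {h} → {i, k}.
None of the earlier sets intersect F, but {i, k} does.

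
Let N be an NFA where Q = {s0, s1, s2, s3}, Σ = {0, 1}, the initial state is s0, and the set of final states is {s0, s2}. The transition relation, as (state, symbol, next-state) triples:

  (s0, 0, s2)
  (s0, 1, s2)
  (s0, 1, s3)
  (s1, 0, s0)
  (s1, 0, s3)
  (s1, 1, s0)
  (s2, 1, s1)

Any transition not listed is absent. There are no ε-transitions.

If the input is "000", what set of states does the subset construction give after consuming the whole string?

∅

Start in {s0}.
Read '0': s0→{s2}; now {s2}.
Read '0': s2→∅; now ∅.
The set is empty and remains empty for the remaining 1 symbol.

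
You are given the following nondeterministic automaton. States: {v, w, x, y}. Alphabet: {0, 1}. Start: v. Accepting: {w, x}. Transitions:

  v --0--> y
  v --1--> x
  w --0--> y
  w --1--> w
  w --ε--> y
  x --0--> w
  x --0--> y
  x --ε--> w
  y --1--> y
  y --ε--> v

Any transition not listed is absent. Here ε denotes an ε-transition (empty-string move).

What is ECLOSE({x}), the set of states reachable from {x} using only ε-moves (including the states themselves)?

{v, w, x, y}

Begin with {x}.
ε-move x → w; add w.
ε-move w → y; add y.
ε-move y → v; add v.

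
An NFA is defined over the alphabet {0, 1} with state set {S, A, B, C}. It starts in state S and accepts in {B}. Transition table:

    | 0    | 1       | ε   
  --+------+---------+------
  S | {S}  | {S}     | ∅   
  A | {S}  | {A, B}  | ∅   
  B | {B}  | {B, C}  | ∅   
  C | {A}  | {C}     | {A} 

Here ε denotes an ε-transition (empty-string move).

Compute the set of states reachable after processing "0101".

{S}

Start in {S}.
Read '0': S→{S}; now {S}.
Read '1': S→{S}; now {S}.
Read '0': S→{S}; now {S}.
Read '1': S→{S}; now {S}.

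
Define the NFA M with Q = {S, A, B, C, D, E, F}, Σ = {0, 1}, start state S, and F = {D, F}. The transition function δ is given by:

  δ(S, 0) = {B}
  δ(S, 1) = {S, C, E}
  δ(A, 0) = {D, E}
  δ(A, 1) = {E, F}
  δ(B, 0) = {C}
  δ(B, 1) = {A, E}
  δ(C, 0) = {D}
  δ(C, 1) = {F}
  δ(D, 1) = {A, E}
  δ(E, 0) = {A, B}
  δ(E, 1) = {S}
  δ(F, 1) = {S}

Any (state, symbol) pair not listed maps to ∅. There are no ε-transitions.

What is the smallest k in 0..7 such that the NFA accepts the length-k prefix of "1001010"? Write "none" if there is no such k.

2

Start in {S}.
Read '1': S→{S, C, E}; now {S, C, E}.
Read '0': S→{B}, C→{D}, E→{A, B}; now {A, B, D}.
None of the earlier sets intersect F, but {A, B, D} does.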